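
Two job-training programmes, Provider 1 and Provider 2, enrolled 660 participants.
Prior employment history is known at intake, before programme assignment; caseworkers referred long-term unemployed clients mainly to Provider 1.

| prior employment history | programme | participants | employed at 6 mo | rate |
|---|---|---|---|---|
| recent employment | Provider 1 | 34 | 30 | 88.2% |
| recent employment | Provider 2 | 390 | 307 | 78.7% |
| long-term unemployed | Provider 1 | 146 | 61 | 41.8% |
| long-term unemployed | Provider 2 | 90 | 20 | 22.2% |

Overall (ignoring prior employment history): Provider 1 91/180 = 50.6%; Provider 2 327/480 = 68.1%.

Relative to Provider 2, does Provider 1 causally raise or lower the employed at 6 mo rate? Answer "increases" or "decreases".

increases

Provider 1 is higher inside every prior employment history stratum but Provider 2 is higher in aggregate. Whether to stratify depends on how prior employment history relates to the programme.
Since prior employment history is a pre-existing factor (not a product of the programme) and it affects the outcome on its own, it is a confounder. The stratified rates, not the pooled rate, identify the causal effect.
Within each level — recent employment: 88.2% vs 78.7%; long-term unemployed: 41.8% vs 22.2% — Provider 1 is higher every time.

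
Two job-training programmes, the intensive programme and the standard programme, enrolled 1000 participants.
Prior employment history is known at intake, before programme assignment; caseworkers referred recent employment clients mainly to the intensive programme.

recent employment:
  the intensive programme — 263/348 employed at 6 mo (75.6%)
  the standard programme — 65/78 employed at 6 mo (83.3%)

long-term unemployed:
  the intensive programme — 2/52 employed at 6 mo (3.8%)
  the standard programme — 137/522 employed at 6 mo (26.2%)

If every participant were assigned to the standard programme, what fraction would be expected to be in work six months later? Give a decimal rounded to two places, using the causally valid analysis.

Within every prior employment history level the standard programme has the higher rate, yet pooled the intensive programme does — Simpson's reversal.
Since prior employment history is a pre-existing factor (not a product of the programme) and it affects the outcome on its own, it is a confounder. The stratified rates, not the pooled rate, identify the causal effect.
Standardising the standard programme to the population prior employment history mix: 0.426·65/78 + 0.574·137/522 = 0.506.

0.51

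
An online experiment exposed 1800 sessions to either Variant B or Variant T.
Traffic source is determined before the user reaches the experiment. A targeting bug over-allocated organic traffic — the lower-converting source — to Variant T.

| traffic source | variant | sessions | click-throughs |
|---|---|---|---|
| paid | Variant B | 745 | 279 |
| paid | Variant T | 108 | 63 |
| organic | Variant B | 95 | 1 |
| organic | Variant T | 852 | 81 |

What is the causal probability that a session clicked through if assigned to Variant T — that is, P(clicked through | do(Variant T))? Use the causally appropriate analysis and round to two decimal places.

Variant T is higher inside every traffic source stratum but Variant B is higher in aggregate. Whether to stratify depends on how traffic source relates to the variant.
The imbalance in traffic source arose from how sessions were allocated, not from anything the variant did; and traffic source independently affects the outcome. The pooled gap is confounded — condition on traffic source.
Standardising Variant T to the population traffic source mix: 0.474·63/108 + 0.526·81/852 = 0.326.

0.33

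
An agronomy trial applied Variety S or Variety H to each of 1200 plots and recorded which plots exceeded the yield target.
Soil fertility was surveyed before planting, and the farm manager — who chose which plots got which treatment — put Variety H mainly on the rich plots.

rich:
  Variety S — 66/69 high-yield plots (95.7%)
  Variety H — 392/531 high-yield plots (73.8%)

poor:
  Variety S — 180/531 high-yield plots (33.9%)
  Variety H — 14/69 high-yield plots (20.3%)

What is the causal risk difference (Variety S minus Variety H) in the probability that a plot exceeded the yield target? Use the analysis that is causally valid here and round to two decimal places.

+0.18

The soil fertility-specific comparison favours Variety S throughout, but the pooled figures favour Variety H. The question is whether to condition on soil fertility.
Soil fertility differs across varietys for reasons unrelated to any effect of the variety itself, and it separately predicts the outcome — a classic confounder. We must compare within soil fertility levels.
Adjusting over the population distribution of soil fertility: 0.500·(0.957−0.738) + 0.500·(0.339−0.203) = +0.177.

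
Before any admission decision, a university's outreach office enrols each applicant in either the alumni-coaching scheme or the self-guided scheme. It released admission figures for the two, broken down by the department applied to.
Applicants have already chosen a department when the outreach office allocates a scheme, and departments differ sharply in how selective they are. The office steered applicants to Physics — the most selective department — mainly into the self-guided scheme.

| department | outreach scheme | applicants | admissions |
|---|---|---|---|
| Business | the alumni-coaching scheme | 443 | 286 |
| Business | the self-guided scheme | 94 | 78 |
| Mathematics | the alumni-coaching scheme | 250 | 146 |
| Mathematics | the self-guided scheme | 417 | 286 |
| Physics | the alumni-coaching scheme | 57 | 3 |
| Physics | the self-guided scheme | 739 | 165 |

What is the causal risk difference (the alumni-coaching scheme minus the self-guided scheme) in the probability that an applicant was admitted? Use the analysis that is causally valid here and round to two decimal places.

-0.15

Here department is a common cause — it drives both which outreach scheme a case falls under and the outcome. The crude comparison mixes populations; the stratum-specific rates are the causally relevant ones.
Adjusting over the population distribution of department: 0.269·(0.646−0.830) + 0.334·(0.584−0.686) + 0.398·(0.053−0.223) = -0.151.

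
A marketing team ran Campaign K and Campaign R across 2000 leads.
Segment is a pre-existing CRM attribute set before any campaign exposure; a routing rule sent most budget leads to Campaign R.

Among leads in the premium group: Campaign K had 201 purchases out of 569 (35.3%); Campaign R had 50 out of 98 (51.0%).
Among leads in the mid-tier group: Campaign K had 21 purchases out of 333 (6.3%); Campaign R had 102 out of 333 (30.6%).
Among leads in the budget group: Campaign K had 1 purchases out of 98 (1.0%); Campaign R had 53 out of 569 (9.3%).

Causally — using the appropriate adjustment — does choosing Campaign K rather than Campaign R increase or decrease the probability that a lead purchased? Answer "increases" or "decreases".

decreases

Customer segment differs across campaigns for reasons unrelated to any effect of the campaign itself, and it separately predicts the outcome — a classic confounder. We must compare within customer segment levels.
Within each level — premium: 35.3% vs 51.0%; mid-tier: 6.3% vs 30.6%; budget: 1.0% vs 9.3% — Campaign R is higher every time.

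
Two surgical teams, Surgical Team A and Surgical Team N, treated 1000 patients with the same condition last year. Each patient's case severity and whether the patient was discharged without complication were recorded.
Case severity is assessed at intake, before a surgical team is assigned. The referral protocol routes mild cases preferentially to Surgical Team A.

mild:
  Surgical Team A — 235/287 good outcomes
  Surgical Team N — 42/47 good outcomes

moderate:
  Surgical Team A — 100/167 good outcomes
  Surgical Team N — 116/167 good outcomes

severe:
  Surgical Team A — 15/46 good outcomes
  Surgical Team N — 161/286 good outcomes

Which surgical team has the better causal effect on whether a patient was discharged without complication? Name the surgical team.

Since case severity is a pre-existing factor (not a product of the surgical team) and it affects the outcome on its own, it is a confounder. The stratified rates, not the pooled rate, identify the causal effect.
Within each level — mild: 81.9% vs 89.4%; moderate: 59.9% vs 69.5%; severe: 32.6% vs 56.3% — Surgical Team N is higher every time.

Surgical Team N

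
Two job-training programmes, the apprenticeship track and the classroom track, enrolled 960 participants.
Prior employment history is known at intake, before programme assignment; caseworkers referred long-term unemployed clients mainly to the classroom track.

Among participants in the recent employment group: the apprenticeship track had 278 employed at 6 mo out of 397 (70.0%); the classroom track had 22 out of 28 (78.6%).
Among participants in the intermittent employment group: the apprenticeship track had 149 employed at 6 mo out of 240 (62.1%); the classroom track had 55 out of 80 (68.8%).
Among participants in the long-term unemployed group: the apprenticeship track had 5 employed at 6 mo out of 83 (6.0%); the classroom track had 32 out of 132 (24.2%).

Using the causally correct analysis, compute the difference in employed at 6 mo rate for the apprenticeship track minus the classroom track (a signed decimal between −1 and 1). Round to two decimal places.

-0.10

The stratified and pooled comparisons disagree (the classroom track wins within each prior employment history; the apprenticeship track wins overall), so the answer turns on the causal role of prior employment history.
The imbalance in prior employment history arose from how participants were allocated, not from anything the programme did; and prior employment history independently affects the outcome. The pooled gap is confounded — condition on prior employment history.
Adjusting over the population distribution of prior employment history: 0.443·(0.700−0.786) + 0.333·(0.621−0.688) + 0.224·(0.060−0.242) = -0.101.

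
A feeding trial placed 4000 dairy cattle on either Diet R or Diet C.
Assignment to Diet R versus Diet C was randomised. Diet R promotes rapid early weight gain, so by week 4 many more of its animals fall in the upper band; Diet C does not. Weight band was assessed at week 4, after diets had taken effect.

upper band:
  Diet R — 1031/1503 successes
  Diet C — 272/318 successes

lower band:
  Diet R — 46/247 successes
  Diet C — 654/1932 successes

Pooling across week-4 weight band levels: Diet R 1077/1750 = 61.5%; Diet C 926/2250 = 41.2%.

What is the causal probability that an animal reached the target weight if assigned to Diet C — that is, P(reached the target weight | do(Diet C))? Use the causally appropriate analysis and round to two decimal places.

0.41

The stratified and pooled comparisons disagree (Diet C wins within each week-4 weight band; Diet R wins overall), so the answer turns on the causal role of week-4 weight band.
The distribution of week-4 weight band is itself part of what the diet does — it is an intermediate outcome. Holding it fixed would remove that part of the effect; the total effect is the pooled difference.
So P(outcome | do(Diet C)) is just the pooled rate for Diet C: 926/2250 = 0.412.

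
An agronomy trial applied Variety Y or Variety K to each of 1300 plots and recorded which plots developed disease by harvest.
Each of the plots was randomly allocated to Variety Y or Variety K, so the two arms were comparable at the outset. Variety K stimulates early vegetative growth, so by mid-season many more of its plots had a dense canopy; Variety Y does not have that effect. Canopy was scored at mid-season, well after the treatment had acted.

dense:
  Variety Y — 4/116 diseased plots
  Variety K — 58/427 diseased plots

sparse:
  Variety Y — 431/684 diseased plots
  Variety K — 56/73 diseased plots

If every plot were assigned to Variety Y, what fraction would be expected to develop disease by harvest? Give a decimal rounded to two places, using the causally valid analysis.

0.54

Variety Y is lower inside every mid-season canopy stratum but Variety K is lower in aggregate. Whether to stratify depends on how mid-season canopy relates to the variety.
Mid-season canopy is recorded after the variety and is itself shifted by it — it sits on the causal path from variety to outcome. Conditioning on a mediator would strip out part of the effect we want; the pooled comparison gives the total causal effect.
So P(outcome | do(Variety Y)) is just the pooled rate for Variety Y: 435/800 = 0.544.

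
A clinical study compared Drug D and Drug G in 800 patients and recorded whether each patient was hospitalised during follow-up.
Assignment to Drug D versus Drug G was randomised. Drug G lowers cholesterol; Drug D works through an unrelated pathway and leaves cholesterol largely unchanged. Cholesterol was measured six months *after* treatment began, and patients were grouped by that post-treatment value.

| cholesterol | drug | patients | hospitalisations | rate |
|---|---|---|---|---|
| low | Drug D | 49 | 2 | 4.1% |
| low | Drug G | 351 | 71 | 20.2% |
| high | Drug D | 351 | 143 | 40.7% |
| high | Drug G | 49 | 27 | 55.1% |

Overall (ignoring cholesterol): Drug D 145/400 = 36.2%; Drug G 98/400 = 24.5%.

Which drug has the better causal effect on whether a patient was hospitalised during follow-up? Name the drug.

Because the drug influences cholesterol, cholesterol is a post-treatment mediator, not a confounder. Stratifying on it would bias the estimate; the causal effect is the crude pooled difference.
Pooled: Drug D 36.2% vs Drug G 24.5%; Drug G is lower overall.

Drug G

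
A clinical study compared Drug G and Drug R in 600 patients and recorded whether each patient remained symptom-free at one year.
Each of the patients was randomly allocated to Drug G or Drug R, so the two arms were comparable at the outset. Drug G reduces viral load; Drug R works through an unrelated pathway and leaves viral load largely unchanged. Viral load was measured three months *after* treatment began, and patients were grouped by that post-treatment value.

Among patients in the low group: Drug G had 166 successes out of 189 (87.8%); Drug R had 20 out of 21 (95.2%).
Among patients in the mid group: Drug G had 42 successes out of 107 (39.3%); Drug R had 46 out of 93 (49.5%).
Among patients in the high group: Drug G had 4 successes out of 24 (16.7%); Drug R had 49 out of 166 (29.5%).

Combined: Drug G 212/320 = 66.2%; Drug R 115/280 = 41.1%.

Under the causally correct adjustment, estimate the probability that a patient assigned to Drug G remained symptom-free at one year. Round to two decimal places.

0.66

Within every viral load level Drug R has the higher rate, yet pooled Drug G does — Simpson's reversal.
Viral load is downstream of the drug. One should not condition on a consequence of treatment, so the overall rates are the right comparison.
So P(outcome | do(Drug G)) is just the pooled rate for Drug G: 212/320 = 0.662.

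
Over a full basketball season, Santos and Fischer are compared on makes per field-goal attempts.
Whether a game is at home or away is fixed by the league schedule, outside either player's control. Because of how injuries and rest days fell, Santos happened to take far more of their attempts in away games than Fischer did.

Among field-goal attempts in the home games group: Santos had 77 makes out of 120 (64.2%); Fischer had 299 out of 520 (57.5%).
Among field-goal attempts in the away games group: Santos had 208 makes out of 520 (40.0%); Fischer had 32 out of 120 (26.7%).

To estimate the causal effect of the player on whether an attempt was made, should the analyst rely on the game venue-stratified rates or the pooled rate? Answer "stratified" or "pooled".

Game venue is set before the player has any effect — it is not caused by the player — and it independently drives the outcome. That makes it a confounder, so the causal comparison is within game venue levels.
Within each level — home games: 64.2% vs 57.5%; away games: 40.0% vs 26.7% — Santos is higher every time.

stratified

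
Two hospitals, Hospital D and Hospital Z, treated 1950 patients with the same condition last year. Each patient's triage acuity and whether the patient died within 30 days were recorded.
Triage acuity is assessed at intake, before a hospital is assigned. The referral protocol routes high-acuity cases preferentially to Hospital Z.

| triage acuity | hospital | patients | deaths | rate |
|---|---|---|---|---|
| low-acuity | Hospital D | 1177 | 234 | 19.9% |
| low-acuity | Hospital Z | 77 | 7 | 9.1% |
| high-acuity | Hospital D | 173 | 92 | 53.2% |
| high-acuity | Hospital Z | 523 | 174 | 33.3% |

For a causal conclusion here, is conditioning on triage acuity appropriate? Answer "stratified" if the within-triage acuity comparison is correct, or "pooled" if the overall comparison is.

stratified

Nothing the hospital does changes triage acuity; the imbalance is an allocation artefact. With triage acuity also predicting the outcome, the pooled figure is confounded, and the within-stratum comparison is the causal one.
Within each level — low-acuity: 19.9% vs 9.1%; high-acuity: 53.2% vs 33.3% — Hospital Z is lower every time.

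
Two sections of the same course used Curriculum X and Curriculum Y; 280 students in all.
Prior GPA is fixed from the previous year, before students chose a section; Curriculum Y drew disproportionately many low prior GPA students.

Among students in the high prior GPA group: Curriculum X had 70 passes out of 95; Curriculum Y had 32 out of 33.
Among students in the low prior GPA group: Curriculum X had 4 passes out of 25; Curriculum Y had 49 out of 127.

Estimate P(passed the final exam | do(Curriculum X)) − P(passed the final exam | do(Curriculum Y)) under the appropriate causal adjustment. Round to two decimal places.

-0.23

The prior GPA band-specific comparison favours Curriculum Y throughout, but the pooled figures favour Curriculum X. The question is whether to condition on prior GPA band.
Since prior GPA band is a pre-existing factor (not a product of the teaching method) and it affects the outcome on its own, it is a confounder. The stratified rates, not the pooled rate, identify the causal effect.
Adjusting over the population distribution of prior GPA band: 0.457·(0.737−0.970) + 0.543·(0.160−0.386) = -0.229.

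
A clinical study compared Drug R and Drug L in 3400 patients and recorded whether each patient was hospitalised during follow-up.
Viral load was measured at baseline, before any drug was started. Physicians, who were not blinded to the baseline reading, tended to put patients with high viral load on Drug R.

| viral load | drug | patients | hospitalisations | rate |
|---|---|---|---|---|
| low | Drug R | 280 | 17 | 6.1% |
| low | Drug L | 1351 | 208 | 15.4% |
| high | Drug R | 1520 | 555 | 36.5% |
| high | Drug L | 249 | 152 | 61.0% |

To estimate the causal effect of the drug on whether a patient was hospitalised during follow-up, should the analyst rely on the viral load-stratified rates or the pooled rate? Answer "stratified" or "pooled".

stratified

Viral load is set before the drug has any effect — it is not caused by the drug — and it independently drives the outcome. That makes it a confounder, so the causal comparison is within viral load levels.
Within each level — low: 6.1% vs 15.4%; high: 36.5% vs 61.0% — Drug R is lower every time.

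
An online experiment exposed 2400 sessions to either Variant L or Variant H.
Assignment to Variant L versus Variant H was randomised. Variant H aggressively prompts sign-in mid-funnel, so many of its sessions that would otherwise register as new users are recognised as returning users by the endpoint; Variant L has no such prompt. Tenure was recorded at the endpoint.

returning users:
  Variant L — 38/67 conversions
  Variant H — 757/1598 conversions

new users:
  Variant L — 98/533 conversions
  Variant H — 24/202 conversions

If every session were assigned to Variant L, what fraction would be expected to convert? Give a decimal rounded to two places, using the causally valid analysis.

User tenure is recorded after the variant and is itself shifted by it — it sits on the causal path from variant to outcome. Conditioning on a mediator would strip out part of the effect we want; the pooled comparison gives the total causal effect.
So P(outcome | do(Variant L)) is just the pooled rate for Variant L: 136/600 = 0.227.

0.23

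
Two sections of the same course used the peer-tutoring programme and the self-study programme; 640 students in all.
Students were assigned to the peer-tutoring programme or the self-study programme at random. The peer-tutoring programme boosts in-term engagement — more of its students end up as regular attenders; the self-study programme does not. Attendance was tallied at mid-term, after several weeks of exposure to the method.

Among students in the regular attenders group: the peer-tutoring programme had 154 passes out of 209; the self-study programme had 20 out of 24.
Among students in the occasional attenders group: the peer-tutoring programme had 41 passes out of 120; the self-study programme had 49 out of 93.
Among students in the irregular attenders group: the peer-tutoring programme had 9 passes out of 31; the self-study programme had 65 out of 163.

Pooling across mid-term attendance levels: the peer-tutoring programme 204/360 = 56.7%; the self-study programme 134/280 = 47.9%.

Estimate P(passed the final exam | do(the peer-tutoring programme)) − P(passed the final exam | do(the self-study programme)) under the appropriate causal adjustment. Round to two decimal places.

Mid-term attendance here is a post-treatment variable shaped by the teaching method; conditioning on it would introduce bias rather than remove it. The overall comparison is the causal one.
The causal difference is the pooled difference: 0.567 − 0.479 = +0.088.

+0.09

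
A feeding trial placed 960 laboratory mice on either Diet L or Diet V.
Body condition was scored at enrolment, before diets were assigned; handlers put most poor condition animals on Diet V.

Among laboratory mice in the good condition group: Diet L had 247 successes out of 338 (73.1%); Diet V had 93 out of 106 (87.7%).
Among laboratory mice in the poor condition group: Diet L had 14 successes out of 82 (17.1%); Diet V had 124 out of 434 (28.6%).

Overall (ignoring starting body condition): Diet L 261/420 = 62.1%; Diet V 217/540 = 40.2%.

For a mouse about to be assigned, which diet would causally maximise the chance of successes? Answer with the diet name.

Starting body condition differs across diets for reasons unrelated to any effect of the diet itself, and it separately predicts the outcome — a classic confounder. We must compare within starting body condition levels.
Within each level — good condition: 73.1% vs 87.7%; poor condition: 17.1% vs 28.6% — Diet V is higher every time.

Diet V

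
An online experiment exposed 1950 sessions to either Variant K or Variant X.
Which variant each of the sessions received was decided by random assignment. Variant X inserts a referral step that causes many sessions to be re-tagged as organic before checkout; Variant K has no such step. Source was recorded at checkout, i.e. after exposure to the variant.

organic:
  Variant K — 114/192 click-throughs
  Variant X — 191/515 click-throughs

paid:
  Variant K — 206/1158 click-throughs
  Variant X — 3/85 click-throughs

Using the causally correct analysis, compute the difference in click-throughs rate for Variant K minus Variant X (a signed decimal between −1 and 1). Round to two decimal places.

-0.09

The stratified and pooled comparisons disagree (Variant K wins within each traffic source; Variant X wins overall), so the answer turns on the causal role of traffic source.
The distribution of traffic source is itself part of what the variant does — it is an intermediate outcome. Holding it fixed would remove that part of the effect; the total effect is the pooled difference.
The causal difference is the pooled difference: 0.237 − 0.323 = -0.086.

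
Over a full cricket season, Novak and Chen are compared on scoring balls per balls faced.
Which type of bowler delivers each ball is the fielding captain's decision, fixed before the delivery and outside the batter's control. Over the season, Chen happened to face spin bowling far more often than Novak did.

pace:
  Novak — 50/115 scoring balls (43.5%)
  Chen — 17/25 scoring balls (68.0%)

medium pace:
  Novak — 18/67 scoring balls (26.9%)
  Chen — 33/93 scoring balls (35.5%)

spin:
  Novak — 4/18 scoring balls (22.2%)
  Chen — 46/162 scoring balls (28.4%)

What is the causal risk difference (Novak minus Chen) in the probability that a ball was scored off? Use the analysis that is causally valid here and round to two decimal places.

-0.12

The bowling type-specific comparison favours Chen throughout, but the pooled figures favour Novak. The question is whether to condition on bowling type.
Bowling type satisfies the back-door criterion: it is not a descendant of the player, and it blocks the spurious path from player to outcome. Adjusting for it (i.e., using the within-bowling type rates) gives the causal effect.
Adjusting over the population distribution of bowling type: 0.292·(0.435−0.680) + 0.333·(0.269−0.355) + 0.375·(0.222−0.284) = -0.123.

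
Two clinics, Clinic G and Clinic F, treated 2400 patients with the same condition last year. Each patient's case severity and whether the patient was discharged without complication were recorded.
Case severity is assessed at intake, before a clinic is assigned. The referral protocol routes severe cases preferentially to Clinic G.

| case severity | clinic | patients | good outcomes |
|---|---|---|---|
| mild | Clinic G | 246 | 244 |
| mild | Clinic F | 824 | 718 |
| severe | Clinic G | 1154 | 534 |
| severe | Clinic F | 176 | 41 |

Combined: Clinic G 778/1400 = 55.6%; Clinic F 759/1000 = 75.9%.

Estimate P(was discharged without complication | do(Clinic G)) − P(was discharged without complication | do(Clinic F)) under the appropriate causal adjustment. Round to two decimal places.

+0.18

Case severity differs across clinics for reasons unrelated to any effect of the clinic itself, and it separately predicts the outcome — a classic confounder. We must compare within case severity levels.
Adjusting over the population distribution of case severity: 0.446·(0.992−0.871) + 0.554·(0.463−0.233) = +0.181.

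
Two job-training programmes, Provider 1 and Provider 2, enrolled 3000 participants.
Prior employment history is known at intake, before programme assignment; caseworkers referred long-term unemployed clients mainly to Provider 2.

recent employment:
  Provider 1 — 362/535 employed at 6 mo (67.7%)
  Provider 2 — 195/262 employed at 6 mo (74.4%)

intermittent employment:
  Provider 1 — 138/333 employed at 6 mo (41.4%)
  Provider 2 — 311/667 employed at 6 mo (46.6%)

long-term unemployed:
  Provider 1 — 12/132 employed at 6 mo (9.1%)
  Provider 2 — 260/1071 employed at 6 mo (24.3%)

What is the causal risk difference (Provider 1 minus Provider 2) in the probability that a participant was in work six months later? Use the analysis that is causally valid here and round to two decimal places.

-0.10

Here prior employment history is a common cause — it drives both which programme a case falls under and the outcome. The crude comparison mixes populations; the stratum-specific rates are the causally relevant ones.
Adjusting over the population distribution of prior employment history: 0.266·(0.677−0.744) + 0.333·(0.414−0.466) + 0.401·(0.091−0.243) = -0.096.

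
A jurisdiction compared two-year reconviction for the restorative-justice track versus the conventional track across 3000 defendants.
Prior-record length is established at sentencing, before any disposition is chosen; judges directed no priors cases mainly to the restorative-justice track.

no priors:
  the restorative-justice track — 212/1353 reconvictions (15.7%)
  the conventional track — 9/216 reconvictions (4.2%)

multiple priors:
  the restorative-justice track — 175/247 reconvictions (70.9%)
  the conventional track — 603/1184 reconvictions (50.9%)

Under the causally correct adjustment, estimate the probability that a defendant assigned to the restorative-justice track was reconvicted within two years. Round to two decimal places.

Within every prior-record length level the conventional track has the lower rate, yet pooled the restorative-justice track does — Simpson's reversal.
Prior-record length satisfies the back-door criterion: it is not a descendant of the disposition, and it blocks the spurious path from disposition to outcome. Adjusting for it (i.e., using the within-prior-record length rates) gives the causal effect.
Standardising the restorative-justice track to the population prior-record length mix: 0.523·212/1353 + 0.477·175/247 = 0.420.

0.42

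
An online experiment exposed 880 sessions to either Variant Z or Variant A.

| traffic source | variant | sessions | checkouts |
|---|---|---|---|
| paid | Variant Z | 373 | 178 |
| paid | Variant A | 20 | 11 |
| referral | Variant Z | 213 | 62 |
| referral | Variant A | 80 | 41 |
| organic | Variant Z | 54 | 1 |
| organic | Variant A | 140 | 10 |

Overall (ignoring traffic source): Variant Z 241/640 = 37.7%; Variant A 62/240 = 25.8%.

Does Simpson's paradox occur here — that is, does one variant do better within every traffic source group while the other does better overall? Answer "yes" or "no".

Within each traffic source level (paid 47.7% vs 55.0%; referral 29.1% vs 51.2%; organic 1.9% vs 7.1%), Variant A has the higher rate every time. Pooled: 37.7% vs 25.8% — Variant Z has the higher rate overall. The two comparisons disagree.

yes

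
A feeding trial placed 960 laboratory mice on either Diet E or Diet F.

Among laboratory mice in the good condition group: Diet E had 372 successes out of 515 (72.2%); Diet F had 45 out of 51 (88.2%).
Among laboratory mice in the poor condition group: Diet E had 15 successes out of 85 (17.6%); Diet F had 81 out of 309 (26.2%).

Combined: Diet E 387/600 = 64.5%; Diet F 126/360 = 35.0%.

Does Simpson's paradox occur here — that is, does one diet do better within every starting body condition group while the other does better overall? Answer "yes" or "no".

Within each starting body condition level (good condition 72.2% vs 88.2%; poor condition 17.6% vs 26.2%), Diet F has the higher rate every time. Pooled: 64.5% vs 35.0% — Diet E has the higher rate overall. The two comparisons disagree.

yes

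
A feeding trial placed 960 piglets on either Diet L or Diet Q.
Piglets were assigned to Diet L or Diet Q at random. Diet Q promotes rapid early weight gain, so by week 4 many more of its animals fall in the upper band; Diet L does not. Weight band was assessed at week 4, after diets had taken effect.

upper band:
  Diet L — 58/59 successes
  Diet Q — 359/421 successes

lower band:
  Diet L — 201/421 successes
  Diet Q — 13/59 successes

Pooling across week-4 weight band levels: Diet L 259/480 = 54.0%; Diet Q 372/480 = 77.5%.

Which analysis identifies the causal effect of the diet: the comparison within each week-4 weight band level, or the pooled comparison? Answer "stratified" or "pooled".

pooled

Stratifying would compare diets among piglets the diets themselves sorted into week-4 weight band groups — a form of selection on an intermediate. The unconditioned pooled rates give the total causal effect.
Pooled: Diet L 54.0% vs Diet Q 77.5%; Diet Q is higher overall.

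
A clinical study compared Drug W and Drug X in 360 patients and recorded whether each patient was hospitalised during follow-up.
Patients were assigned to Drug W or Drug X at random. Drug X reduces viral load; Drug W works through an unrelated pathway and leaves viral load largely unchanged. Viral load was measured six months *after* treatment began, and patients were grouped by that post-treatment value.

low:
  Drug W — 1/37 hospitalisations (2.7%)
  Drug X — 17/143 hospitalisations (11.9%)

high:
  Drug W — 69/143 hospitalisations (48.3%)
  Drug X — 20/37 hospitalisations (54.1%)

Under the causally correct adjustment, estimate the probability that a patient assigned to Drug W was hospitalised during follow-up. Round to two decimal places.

Stratifying would compare drugs among patients the drugs themselves sorted into viral load groups — a form of selection on an intermediate. The unconditioned pooled rates give the total causal effect.
So P(outcome | do(Drug W)) is just the pooled rate for Drug W: 70/180 = 0.389.

0.39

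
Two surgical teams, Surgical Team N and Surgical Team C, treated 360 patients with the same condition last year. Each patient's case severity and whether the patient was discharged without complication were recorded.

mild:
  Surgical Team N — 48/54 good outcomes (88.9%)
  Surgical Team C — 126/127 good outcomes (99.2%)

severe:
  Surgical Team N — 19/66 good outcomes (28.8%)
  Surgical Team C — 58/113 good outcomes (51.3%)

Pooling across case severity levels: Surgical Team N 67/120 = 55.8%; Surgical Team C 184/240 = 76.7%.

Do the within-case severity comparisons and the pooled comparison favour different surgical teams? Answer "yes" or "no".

Within each case severity level (mild 88.9% vs 99.2%; severe 28.8% vs 51.3%), Surgical Team C has the higher rate every time. Pooled: 55.8% vs 76.7% — Surgical Team C has the higher rate overall. They agree.

no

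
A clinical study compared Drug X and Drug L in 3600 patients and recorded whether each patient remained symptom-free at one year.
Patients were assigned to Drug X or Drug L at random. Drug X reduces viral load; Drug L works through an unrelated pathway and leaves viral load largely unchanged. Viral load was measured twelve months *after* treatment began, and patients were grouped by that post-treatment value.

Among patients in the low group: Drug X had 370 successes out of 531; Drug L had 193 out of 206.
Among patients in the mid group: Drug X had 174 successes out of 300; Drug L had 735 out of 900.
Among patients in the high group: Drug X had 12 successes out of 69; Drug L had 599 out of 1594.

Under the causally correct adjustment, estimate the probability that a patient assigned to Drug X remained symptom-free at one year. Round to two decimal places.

The stratified and pooled comparisons disagree (Drug L wins within each viral load; Drug X wins overall), so the answer turns on the causal role of viral load.
Stratifying would compare drugs among patients the drugs themselves sorted into viral load groups — a form of selection on an intermediate. The unconditioned pooled rates give the total causal effect.
So P(outcome | do(Drug X)) is just the pooled rate for Drug X: 556/900 = 0.618.

0.62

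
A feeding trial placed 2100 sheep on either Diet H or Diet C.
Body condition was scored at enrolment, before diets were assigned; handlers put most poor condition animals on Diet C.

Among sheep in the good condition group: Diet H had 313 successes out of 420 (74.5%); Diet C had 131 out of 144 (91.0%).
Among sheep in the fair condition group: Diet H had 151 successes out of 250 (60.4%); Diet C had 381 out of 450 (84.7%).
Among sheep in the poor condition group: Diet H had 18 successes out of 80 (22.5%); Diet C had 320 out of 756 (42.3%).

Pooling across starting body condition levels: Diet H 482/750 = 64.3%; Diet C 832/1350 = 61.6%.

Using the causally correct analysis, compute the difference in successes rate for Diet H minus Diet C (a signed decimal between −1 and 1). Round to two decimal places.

The stratified and pooled comparisons disagree (Diet C wins within each starting body condition; Diet H wins overall), so the answer turns on the causal role of starting body condition.
Starting body condition is set before the diet has any effect — it is not caused by the diet — and it independently drives the outcome. That makes it a confounder, so the causal comparison is within starting body condition levels.
Adjusting over the population distribution of starting body condition: 0.269·(0.745−0.910) + 0.333·(0.604−0.847) + 0.398·(0.225−0.423) = -0.204.

-0.20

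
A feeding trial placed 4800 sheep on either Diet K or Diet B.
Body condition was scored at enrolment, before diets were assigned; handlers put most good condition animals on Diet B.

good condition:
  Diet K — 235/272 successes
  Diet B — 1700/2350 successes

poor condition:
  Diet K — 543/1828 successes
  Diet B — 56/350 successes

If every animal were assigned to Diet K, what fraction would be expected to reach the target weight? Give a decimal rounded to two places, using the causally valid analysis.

0.61

Here starting body condition is a common cause — it drives both which diet a case falls under and the outcome. The crude comparison mixes populations; the stratum-specific rates are the causally relevant ones.
Standardising Diet K to the population starting body condition mix: 0.546·235/272 + 0.454·543/1828 = 0.607.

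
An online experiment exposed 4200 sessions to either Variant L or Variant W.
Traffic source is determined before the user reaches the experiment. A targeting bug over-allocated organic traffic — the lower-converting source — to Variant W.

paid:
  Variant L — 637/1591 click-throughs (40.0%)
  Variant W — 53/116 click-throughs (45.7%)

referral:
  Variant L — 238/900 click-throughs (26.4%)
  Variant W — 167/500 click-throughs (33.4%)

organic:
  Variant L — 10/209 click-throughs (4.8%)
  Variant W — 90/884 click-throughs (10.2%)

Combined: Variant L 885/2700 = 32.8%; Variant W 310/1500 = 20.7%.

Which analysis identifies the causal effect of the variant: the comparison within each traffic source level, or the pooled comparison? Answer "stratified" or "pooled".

stratified

The stratified and pooled comparisons disagree (Variant W wins within each traffic source; Variant L wins overall), so the answer turns on the causal role of traffic source.
Traffic source satisfies the back-door criterion: it is not a descendant of the variant, and it blocks the spurious path from variant to outcome. Adjusting for it (i.e., using the within-traffic source rates) gives the causal effect.
Within each level — paid: 40.0% vs 45.7%; referral: 26.4% vs 33.4%; organic: 4.8% vs 10.2% — Variant W is higher every time.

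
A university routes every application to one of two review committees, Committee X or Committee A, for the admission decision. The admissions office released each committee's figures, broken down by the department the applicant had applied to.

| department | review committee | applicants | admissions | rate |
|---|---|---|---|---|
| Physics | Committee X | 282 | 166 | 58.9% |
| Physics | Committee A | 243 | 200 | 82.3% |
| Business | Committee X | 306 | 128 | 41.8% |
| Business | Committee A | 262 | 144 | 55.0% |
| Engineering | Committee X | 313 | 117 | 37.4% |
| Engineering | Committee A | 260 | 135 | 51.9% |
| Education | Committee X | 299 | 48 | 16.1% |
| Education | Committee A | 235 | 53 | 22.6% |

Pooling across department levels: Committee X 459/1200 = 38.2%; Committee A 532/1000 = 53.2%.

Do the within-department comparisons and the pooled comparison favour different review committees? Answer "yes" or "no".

Within each department level (Physics 58.9% vs 82.3%; Business 41.8% vs 55.0%; Engineering 37.4% vs 51.9%; Education 16.1% vs 22.6%), Committee A has the higher rate every time. Pooled: 38.2% vs 53.2% — Committee A has the higher rate overall. They agree.

no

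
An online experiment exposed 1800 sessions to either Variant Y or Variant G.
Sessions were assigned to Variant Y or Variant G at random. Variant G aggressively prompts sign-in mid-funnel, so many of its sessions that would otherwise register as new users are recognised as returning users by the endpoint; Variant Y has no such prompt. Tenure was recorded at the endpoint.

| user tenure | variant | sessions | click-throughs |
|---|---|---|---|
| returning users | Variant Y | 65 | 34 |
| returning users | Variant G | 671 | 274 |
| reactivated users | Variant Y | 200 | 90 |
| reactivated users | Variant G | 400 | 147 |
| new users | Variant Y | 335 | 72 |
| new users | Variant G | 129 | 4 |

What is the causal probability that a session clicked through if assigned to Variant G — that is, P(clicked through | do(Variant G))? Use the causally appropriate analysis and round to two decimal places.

The user tenure-specific comparison favours Variant Y throughout, but the pooled figures favour Variant G. The question is whether to condition on user tenure.
Stratifying would compare variants among sessions the variants themselves sorted into user tenure groups — a form of selection on an intermediate. The unconditioned pooled rates give the total causal effect.
So P(outcome | do(Variant G)) is just the pooled rate for Variant G: 425/1200 = 0.354.

0.35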